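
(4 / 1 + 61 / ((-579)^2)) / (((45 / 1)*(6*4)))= 268205 / 72412056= 0.00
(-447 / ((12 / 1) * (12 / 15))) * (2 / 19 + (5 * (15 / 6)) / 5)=-73755 / 608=-121.31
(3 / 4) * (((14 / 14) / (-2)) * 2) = -3 / 4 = -0.75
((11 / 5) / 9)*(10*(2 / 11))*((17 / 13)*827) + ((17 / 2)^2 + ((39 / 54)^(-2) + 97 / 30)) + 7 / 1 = 17188823 / 30420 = 565.05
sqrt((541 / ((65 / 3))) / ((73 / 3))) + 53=3* sqrt(2567045) / 4745 + 53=54.01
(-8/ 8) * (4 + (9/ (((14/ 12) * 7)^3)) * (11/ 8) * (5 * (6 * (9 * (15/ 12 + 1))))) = -4188887/ 235298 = -17.80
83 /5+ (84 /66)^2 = 11023 /605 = 18.22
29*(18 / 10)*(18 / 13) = 4698 / 65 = 72.28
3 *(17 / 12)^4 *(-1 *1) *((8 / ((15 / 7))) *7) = -4092529 / 12960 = -315.78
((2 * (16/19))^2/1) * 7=7168/361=19.86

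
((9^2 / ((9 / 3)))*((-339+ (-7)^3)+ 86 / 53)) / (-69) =324540 / 1219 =266.23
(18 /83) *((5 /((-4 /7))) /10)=-63 /332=-0.19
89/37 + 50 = 52.41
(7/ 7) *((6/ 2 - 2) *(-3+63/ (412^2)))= -509169/ 169744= -3.00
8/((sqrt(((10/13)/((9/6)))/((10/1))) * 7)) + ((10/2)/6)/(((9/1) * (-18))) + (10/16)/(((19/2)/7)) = 4205/9234 + 4 * sqrt(78)/7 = 5.50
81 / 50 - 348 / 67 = -11973 / 3350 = -3.57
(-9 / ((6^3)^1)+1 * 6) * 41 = 5863 / 24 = 244.29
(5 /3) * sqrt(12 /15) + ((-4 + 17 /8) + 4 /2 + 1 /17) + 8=2 * sqrt(5) /3 + 1113 /136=9.67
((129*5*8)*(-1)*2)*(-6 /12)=5160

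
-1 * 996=-996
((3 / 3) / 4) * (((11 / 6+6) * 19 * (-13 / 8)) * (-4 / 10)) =11609 / 480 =24.19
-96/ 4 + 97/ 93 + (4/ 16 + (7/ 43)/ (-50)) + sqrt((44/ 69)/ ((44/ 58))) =-9081827/ 399900 + sqrt(4002)/ 69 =-21.79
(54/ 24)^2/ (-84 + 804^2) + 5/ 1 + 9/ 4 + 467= 1634789099/ 3447104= 474.25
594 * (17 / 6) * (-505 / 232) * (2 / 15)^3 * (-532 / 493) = 591052 / 63075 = 9.37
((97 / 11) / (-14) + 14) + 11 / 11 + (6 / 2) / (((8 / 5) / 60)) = 9769 / 77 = 126.87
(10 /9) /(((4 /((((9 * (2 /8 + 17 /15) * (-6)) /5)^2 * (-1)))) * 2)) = -62001 /2000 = -31.00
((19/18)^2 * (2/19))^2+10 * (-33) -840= -30705119/26244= -1169.99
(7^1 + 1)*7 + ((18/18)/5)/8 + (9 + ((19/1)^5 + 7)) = 99046841/40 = 2476171.02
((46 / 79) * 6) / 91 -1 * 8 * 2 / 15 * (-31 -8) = 41.64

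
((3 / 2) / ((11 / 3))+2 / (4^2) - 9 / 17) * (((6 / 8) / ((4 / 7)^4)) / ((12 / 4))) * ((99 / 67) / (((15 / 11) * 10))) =554631 / 466534400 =0.00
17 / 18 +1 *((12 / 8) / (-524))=0.94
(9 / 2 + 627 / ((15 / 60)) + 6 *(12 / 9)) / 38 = 5041 / 76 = 66.33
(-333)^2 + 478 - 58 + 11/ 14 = 1558337/ 14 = 111309.79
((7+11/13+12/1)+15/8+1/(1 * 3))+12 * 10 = 44321/312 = 142.05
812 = 812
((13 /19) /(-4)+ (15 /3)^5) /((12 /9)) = 712461 /304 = 2343.62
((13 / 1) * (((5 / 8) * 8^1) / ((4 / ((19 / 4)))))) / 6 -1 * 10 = 275 / 96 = 2.86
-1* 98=-98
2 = 2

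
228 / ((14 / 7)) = 114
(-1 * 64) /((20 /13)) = -208 /5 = -41.60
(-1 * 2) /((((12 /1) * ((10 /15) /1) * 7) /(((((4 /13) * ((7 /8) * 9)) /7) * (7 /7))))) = -9 /728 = -0.01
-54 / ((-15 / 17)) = 306 / 5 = 61.20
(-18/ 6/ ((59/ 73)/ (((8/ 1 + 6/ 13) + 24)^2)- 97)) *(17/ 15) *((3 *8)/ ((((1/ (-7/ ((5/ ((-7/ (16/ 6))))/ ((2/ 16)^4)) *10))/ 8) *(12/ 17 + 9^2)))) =138071151939/ 186830179737280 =0.00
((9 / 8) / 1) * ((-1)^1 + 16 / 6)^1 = 15 / 8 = 1.88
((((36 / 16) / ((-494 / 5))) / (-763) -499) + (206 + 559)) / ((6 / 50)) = 10026126325 / 4523064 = 2216.67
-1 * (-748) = 748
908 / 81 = 11.21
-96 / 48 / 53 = -2 / 53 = -0.04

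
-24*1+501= 477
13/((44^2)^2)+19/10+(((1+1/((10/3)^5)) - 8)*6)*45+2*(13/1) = -4360544014259/2342560000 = -1861.44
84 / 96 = 7 / 8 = 0.88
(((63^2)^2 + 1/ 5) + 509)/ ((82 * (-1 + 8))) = 78767351/ 2870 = 27445.07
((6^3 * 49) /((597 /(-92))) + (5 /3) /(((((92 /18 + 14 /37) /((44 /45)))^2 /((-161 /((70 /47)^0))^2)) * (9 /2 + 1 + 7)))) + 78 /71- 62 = -1750896035164418 /1106560320375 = -1582.29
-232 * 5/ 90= -116/ 9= -12.89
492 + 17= 509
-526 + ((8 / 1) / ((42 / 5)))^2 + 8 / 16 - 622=-1011295 / 882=-1146.59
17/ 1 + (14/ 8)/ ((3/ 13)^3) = 159.40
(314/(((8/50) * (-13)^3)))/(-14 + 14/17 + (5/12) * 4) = 200175/2579278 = 0.08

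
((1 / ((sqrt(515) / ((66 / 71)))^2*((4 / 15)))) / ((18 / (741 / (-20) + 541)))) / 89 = 3658677 / 1848433880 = 0.00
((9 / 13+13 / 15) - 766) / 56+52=209387 / 5460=38.35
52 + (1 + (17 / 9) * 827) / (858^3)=73900562821 / 1421164602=52.00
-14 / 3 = -4.67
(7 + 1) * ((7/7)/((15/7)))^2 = 392/225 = 1.74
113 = 113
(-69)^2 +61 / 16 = 76237 / 16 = 4764.81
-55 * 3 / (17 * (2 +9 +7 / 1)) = -55 / 102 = -0.54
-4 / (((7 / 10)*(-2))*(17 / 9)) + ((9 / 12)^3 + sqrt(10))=14733 / 7616 + sqrt(10)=5.10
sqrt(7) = 2.65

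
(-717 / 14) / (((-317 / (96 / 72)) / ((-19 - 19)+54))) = 7648 / 2219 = 3.45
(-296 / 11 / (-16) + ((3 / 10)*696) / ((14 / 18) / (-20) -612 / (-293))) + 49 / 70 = 619828439 / 5945995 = 104.24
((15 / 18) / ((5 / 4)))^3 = 8 / 27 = 0.30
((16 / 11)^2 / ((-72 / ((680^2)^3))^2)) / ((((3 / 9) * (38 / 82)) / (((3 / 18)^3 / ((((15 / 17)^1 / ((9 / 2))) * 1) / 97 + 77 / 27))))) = 330431520775796468316372992000000000000 / 7887181599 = 41894752469968641369477490000.00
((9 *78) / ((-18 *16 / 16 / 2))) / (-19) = 78 / 19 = 4.11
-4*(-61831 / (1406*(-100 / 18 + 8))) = 50589 / 703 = 71.96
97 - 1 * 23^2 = -432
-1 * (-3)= 3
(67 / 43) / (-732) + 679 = 21372137 / 31476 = 679.00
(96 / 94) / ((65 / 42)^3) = 0.28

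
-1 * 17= -17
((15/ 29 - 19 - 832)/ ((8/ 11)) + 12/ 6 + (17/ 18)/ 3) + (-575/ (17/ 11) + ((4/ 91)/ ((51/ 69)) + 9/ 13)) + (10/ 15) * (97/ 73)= -271910360707/ 176849946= -1537.52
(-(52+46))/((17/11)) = -63.41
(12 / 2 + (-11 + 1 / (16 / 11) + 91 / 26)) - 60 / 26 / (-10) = -121 / 208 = -0.58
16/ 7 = 2.29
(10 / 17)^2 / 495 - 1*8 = -228868 / 28611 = -8.00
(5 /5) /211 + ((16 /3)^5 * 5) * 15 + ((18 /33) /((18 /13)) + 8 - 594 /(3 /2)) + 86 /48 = 486168718393 /1504008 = 323248.76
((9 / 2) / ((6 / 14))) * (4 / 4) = 21 / 2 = 10.50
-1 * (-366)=366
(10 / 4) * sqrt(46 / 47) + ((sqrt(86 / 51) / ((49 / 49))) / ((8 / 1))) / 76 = sqrt(4386) / 31008 + 5 * sqrt(2162) / 94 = 2.48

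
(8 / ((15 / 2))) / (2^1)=8 / 15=0.53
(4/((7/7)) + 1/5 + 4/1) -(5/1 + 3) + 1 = 6/5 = 1.20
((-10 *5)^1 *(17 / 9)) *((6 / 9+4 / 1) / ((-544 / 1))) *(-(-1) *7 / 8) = 0.71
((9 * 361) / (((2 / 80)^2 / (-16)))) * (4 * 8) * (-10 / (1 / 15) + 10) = 372621312000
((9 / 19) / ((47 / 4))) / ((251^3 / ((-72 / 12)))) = -216 / 14121233143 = -0.00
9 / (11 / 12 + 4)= 108 / 59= 1.83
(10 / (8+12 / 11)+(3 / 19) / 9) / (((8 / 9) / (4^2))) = 1911 / 95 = 20.12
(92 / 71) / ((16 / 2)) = 23 / 142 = 0.16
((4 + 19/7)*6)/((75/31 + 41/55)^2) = 409890525/101908856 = 4.02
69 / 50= 1.38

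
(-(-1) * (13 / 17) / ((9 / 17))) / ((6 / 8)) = 52 / 27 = 1.93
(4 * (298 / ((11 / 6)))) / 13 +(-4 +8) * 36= 27744 / 143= 194.01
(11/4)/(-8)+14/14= 21/32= 0.66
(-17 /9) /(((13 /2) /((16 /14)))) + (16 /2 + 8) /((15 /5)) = 4096 /819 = 5.00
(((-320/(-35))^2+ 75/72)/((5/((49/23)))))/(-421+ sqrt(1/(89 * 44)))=-0.09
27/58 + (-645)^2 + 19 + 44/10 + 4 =120655331/290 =416052.87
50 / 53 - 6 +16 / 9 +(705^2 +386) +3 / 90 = 2372634989 / 4770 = 497407.75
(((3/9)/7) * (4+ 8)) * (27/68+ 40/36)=923/1071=0.86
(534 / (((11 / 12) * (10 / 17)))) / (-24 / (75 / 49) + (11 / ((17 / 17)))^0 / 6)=-1634040 / 25597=-63.84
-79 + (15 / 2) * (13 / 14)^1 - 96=-4705 / 28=-168.04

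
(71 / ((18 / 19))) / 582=1349 / 10476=0.13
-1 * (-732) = 732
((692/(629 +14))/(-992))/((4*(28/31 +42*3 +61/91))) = -15743/7404993760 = -0.00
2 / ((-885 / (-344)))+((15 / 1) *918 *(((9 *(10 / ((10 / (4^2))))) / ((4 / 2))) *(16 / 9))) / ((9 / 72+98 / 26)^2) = 2777221264 / 23895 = 116226.04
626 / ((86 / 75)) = 23475 / 43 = 545.93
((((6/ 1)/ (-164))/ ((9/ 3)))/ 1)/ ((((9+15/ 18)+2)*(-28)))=3/ 81508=0.00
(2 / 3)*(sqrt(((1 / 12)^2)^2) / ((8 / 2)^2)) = 1 / 3456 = 0.00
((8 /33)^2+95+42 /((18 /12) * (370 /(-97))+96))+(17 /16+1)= 236348251 /2421936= 97.59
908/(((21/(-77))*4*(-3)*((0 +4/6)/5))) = 12485/6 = 2080.83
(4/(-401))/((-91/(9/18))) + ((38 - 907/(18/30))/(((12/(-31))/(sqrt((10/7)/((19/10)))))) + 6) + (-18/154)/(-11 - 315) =3307.06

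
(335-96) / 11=21.73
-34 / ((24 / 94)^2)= -37553 / 72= -521.57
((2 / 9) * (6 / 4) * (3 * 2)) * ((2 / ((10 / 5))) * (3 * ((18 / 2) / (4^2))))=27 / 8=3.38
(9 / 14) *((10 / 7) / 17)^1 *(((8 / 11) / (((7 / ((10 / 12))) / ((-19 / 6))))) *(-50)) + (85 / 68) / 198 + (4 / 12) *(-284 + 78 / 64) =-1727439107 / 18472608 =-93.51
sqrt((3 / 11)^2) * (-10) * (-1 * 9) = 270 / 11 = 24.55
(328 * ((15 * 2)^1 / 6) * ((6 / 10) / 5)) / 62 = 492 / 155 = 3.17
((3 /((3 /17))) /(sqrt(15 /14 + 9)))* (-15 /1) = -80.35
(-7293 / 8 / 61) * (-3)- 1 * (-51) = 46767 / 488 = 95.83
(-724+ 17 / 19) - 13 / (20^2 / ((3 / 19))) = -5495639 / 7600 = -723.11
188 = 188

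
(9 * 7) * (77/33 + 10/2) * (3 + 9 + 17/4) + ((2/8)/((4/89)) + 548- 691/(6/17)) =292955/48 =6103.23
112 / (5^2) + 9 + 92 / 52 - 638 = -202394 / 325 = -622.75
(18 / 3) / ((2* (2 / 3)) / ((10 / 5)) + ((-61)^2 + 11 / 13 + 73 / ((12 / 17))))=936 / 596845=0.00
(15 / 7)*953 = 14295 / 7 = 2042.14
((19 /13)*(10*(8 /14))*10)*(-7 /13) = -7600 /169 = -44.97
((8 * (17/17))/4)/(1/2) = 4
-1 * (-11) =11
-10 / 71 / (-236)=5 / 8378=0.00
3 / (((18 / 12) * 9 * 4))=1 / 18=0.06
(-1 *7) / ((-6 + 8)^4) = -7 / 16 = -0.44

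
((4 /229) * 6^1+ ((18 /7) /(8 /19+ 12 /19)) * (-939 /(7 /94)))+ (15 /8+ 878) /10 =-27572187653 /897680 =-30714.94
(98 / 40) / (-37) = -49 / 740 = -0.07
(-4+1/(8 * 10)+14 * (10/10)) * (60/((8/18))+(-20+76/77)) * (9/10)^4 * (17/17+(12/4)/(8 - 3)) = 46935629091/38500000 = 1219.11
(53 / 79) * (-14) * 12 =-8904 / 79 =-112.71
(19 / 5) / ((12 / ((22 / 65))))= 209 / 1950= 0.11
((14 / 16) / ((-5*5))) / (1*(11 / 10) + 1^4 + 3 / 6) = -7 / 520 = -0.01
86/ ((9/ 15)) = 430/ 3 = 143.33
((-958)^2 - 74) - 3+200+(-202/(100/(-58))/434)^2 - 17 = 108053959654041/117722500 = 917870.07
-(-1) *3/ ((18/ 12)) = 2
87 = 87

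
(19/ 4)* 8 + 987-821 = 204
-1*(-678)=678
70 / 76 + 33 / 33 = 73 / 38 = 1.92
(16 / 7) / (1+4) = 16 / 35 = 0.46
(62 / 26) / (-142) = -31 / 1846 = -0.02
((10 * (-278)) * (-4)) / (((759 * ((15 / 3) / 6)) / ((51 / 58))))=113424 / 7337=15.46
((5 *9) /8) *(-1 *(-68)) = 765 /2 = 382.50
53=53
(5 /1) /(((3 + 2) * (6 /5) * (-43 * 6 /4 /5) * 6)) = -25 /2322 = -0.01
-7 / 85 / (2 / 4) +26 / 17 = 116 / 85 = 1.36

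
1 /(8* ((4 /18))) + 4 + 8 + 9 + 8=473 /16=29.56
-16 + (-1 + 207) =190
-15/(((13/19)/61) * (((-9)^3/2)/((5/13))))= 57950/41067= 1.41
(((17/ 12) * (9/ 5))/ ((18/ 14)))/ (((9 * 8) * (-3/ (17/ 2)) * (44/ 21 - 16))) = 14161/ 2522880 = 0.01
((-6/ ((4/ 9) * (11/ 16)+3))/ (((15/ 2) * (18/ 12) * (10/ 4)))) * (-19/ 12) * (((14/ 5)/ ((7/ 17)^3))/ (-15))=-175712/ 643125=-0.27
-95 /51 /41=-95 /2091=-0.05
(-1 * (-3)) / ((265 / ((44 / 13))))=132 / 3445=0.04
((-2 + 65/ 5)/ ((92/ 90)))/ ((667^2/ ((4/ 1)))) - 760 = -7776658730/ 10232447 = -760.00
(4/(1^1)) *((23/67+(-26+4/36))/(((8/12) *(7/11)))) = -240.86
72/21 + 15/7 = 39/7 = 5.57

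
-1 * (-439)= 439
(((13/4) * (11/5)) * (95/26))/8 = 209/64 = 3.27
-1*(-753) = 753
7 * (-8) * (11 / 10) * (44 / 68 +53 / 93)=-592592 / 7905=-74.96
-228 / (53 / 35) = -7980 / 53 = -150.57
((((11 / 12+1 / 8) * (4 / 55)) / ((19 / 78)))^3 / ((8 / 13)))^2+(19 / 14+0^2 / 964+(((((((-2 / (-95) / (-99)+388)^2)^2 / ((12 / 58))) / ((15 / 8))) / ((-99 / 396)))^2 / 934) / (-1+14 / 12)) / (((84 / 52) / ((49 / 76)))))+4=147740918665787532105021871752265195425172527458474228004341 / 1055181192086932894759873828933125000000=140014738486369500774.19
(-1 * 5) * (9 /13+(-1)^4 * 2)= -175 /13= -13.46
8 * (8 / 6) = 32 / 3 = 10.67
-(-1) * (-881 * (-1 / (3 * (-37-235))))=-881 / 816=-1.08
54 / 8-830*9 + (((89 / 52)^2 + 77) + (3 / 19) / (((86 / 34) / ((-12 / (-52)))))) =-16310963859 / 2209168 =-7383.31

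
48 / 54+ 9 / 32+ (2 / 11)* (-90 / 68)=0.93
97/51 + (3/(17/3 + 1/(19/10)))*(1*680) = 5964521/18003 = 331.31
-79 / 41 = -1.93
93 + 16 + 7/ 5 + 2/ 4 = 1109/ 10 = 110.90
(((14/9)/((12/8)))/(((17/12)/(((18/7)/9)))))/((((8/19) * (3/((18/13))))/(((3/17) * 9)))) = 1368/3757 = 0.36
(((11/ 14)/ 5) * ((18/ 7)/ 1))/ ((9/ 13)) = 143/ 245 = 0.58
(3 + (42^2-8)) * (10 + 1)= 19349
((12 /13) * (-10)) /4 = -30 /13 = -2.31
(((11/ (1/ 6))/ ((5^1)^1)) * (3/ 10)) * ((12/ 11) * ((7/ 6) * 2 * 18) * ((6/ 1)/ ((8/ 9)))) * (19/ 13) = 581742/ 325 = 1789.98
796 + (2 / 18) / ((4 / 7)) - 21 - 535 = 8647 / 36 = 240.19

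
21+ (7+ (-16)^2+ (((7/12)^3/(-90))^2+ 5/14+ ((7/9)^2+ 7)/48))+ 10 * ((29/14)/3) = 291.42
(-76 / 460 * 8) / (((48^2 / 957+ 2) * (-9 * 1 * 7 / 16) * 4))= 5104 / 268065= 0.02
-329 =-329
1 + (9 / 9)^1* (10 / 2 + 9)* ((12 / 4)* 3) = 127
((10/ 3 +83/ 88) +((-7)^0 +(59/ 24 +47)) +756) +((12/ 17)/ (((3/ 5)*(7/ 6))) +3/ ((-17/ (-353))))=13729379/ 15708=874.04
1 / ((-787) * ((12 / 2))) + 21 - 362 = -1610203 / 4722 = -341.00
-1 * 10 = -10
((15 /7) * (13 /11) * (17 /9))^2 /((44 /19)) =23199475 /2347884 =9.88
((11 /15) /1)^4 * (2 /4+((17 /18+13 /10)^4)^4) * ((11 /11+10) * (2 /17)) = 37769038205640630915724527089281132177 /243340377812288766574859619140625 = 155210.73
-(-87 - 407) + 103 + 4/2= 599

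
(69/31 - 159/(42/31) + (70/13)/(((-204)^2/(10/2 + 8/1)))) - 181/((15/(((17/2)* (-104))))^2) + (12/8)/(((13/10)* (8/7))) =-76890309213631/122290350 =-628752.06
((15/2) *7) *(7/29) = 12.67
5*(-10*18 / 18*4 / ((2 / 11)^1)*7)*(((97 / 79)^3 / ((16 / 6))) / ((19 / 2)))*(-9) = 47436179175 / 9367741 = 5063.78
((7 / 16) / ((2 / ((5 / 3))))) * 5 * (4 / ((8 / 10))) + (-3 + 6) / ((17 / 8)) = 17179 / 1632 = 10.53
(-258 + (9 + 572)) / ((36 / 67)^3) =97146449 / 46656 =2082.19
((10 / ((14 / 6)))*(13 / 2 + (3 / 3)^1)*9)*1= 2025 / 7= 289.29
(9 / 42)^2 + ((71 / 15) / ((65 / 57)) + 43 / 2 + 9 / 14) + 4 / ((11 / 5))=19730119 / 700700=28.16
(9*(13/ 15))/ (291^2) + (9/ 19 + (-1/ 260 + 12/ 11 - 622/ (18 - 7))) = -84338436979/ 1533855180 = -54.98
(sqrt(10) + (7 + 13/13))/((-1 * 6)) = -1.86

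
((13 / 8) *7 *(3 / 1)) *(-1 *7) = -1911 / 8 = -238.88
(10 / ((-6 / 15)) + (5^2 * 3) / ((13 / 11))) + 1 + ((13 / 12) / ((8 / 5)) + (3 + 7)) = 50.14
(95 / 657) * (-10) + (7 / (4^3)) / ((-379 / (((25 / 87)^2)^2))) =-146682357462175 / 101442292325568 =-1.45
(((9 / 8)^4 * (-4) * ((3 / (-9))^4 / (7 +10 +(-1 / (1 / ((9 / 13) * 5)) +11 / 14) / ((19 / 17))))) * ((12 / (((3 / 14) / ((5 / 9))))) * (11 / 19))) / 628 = -315315 / 2029977344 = -0.00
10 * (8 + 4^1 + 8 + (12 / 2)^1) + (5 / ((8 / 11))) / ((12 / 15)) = 8595 / 32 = 268.59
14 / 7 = 2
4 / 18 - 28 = -250 / 9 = -27.78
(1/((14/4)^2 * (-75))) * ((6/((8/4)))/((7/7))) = -4/1225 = -0.00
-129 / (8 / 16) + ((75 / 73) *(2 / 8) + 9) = -72633 / 292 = -248.74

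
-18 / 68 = -9 / 34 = -0.26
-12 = -12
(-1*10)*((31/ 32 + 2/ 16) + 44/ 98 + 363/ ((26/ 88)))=-125377715/ 10192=-12301.58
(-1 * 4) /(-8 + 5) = 4 /3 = 1.33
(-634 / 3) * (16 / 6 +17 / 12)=-15533 / 18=-862.94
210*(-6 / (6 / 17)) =-3570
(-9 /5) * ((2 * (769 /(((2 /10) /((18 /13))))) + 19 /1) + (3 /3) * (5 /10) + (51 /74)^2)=-6834689091 /355940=-19201.80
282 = 282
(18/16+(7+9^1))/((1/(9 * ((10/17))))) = 6165/68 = 90.66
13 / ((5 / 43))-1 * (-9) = 120.80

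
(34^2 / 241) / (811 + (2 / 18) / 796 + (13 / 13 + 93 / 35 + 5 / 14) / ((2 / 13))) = 144927720 / 25292070109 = 0.01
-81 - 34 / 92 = -3743 / 46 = -81.37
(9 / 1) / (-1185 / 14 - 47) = -0.07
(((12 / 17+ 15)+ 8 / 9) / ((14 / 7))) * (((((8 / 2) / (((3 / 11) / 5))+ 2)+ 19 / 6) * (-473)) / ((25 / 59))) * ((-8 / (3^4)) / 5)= 22248744122 / 1549125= 14362.14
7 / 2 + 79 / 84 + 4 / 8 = 415 / 84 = 4.94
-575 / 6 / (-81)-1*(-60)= 29735 / 486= 61.18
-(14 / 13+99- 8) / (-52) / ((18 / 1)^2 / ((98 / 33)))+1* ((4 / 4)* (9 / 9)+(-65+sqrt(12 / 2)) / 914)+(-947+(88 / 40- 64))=-924735118267 / 917528040+sqrt(6) / 914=-1007.85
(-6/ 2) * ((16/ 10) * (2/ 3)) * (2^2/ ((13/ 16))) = -1024/ 65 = -15.75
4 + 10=14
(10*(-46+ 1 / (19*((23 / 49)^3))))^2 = 11059275498348100 / 53440955929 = 206943.82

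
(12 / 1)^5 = 248832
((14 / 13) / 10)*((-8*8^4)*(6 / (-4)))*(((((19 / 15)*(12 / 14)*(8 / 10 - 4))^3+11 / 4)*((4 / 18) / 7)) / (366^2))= -573487597568 / 11666207109375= -0.05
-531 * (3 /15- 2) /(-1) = -4779 /5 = -955.80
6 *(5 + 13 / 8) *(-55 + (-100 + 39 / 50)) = -1226049 / 200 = -6130.24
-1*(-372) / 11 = 372 / 11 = 33.82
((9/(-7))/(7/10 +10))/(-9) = 10/749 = 0.01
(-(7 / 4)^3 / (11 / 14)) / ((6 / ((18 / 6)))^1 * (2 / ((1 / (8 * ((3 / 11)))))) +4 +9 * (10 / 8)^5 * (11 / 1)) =-76832 / 3546485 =-0.02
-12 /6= -2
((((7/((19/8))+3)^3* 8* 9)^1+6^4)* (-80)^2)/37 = 721778227200/253783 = 2844076.35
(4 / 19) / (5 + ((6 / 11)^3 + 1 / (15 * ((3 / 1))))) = 119790 / 2949997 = 0.04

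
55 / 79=0.70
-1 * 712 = -712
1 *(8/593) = 8/593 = 0.01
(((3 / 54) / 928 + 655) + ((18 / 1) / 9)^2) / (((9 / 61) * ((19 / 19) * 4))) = 671484157 / 601344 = 1116.64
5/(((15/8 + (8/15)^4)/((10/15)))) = 1350000/792143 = 1.70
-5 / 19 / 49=-5 / 931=-0.01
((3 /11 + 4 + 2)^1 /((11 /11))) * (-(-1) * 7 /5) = 483 /55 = 8.78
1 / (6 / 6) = 1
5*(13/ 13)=5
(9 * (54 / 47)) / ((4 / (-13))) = -3159 / 94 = -33.61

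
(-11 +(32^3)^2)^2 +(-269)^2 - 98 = 1152921480984599232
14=14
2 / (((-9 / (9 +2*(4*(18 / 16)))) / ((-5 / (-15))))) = -1.33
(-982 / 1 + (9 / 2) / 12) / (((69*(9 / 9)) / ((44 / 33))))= -7853 / 414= -18.97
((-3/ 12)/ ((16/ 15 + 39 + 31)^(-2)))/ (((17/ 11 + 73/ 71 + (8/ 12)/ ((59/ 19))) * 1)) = -13090537031/ 28908600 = -452.83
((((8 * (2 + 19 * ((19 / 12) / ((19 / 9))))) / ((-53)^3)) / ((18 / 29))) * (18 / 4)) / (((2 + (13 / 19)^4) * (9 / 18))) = -245655085 / 43055675031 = -0.01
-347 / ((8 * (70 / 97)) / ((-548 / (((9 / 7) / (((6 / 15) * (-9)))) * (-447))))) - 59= 3292633 / 22350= 147.32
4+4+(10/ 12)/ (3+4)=341/ 42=8.12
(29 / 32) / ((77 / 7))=29 / 352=0.08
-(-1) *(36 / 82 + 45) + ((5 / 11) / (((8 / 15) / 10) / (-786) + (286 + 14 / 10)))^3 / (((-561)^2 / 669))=52710307346564554445211936668904 / 1160022866993422848378278750203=45.44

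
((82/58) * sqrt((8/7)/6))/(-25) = -0.02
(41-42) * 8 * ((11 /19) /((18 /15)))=-3.86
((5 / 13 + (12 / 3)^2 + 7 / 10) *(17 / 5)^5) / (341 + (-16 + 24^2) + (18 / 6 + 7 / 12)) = 18921014382 / 2204921875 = 8.58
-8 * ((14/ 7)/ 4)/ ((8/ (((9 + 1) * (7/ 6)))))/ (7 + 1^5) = -35/ 48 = -0.73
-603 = -603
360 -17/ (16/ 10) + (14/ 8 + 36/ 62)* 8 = 91269/ 248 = 368.02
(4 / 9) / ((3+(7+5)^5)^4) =4 / 34505503920449412305625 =0.00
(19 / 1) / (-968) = -19 / 968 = -0.02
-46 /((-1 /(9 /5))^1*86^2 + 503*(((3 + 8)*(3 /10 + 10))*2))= -2070 /4944191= -0.00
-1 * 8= -8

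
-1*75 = -75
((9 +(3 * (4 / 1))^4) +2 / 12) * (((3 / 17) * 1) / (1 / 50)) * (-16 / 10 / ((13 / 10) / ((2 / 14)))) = -49788400 / 1547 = -32183.84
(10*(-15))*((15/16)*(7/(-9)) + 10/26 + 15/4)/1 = -53125/104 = -510.82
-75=-75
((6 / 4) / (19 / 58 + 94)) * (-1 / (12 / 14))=-203 / 10942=-0.02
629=629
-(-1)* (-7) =-7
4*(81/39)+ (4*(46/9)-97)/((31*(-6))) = 8.72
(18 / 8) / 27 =1 / 12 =0.08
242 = 242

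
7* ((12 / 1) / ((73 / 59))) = 4956 / 73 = 67.89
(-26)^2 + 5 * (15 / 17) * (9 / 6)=23209 / 34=682.62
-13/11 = -1.18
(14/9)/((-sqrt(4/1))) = -7/9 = -0.78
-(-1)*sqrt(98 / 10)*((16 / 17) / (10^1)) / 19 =56*sqrt(5) / 8075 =0.02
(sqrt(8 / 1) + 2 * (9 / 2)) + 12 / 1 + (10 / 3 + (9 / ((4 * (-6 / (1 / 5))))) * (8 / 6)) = 2 * sqrt(2) + 727 / 30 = 27.06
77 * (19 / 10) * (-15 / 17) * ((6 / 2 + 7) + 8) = -39501 / 17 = -2323.59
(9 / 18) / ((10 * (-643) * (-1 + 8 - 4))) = -1 / 38580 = -0.00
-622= -622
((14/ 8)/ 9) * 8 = 14/ 9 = 1.56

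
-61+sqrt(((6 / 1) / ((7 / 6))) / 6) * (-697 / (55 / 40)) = -5576 * sqrt(42) / 77 - 61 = -530.31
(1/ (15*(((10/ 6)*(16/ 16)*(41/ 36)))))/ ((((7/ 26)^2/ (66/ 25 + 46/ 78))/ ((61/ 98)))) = 59931768/ 61525625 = 0.97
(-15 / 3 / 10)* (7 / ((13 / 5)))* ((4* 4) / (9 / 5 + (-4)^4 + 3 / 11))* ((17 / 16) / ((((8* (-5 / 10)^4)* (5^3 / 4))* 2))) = -1309 / 461305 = -0.00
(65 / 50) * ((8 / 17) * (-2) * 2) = -208 / 85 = -2.45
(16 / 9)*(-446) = -7136 / 9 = -792.89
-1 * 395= -395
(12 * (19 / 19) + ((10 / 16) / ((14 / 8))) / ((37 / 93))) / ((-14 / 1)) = -6681 / 7252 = -0.92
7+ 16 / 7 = 65 / 7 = 9.29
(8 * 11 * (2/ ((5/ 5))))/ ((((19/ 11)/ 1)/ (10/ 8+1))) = 4356/ 19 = 229.26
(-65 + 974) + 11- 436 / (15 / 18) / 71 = 323984 / 355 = 912.63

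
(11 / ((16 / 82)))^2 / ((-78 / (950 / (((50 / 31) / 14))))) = -838622323 / 2496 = -335986.51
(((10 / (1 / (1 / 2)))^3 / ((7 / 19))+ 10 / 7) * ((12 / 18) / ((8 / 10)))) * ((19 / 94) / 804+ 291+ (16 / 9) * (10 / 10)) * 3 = 87954794525 / 352688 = 249384.14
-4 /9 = -0.44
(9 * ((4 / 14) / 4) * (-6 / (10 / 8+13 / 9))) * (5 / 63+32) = -218268 / 4753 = -45.92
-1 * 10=-10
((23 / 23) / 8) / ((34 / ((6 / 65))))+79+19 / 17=708243 / 8840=80.12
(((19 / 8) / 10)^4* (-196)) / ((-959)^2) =-130321 / 192194560000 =-0.00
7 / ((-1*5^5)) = -7 / 3125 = -0.00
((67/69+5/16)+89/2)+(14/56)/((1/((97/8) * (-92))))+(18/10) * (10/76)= -4884359/20976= -232.85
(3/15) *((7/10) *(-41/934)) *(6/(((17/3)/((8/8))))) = -2583/396950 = -0.01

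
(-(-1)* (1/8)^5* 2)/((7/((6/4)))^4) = 81/629407744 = 0.00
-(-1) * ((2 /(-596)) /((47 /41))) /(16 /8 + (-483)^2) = -41 /3267473746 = -0.00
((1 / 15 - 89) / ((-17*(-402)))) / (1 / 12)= -2668 / 17085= -0.16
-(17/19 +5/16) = -367/304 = -1.21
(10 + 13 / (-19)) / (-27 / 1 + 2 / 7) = -1239 / 3553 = -0.35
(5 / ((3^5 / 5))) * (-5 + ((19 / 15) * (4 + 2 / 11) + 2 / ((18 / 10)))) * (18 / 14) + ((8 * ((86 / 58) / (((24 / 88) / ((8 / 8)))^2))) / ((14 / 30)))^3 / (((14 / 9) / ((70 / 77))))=3650870920221353095 / 156525504597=23324447.54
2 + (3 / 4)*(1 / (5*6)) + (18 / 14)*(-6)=-1593 / 280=-5.69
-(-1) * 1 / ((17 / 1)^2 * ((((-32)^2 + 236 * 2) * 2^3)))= 1 / 3458752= 0.00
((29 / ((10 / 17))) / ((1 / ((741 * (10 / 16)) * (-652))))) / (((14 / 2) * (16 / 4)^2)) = -59546019 / 448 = -132915.22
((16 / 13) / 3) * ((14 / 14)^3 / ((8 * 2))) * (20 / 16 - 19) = -71 / 156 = -0.46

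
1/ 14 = 0.07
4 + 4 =8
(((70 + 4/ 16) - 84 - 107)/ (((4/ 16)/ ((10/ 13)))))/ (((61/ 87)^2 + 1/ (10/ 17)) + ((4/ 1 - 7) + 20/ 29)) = 365582700/ 116831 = 3129.16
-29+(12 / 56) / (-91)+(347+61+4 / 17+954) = 28875159 / 21658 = 1333.23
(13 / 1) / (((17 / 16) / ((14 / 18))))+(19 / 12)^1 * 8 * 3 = 7270 / 153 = 47.52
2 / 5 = 0.40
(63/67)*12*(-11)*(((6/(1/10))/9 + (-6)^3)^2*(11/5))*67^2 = -53714154278.40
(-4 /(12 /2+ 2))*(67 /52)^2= -4489 /5408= -0.83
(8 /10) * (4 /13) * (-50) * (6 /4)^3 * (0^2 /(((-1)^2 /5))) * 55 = 0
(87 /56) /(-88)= -87 /4928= -0.02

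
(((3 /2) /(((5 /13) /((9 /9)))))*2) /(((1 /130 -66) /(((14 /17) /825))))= -4732 /40106825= -0.00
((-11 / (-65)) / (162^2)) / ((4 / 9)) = 11 / 758160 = 0.00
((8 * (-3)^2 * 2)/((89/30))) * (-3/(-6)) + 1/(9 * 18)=350009/14418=24.28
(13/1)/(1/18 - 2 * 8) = -234/287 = -0.82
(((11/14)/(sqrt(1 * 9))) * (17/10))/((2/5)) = 187/168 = 1.11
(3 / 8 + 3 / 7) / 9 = 5 / 56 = 0.09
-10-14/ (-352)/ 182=-45759/ 4576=-10.00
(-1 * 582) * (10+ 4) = -8148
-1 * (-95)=95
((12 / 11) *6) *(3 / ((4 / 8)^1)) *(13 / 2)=2808 / 11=255.27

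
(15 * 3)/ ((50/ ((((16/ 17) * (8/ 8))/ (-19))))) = -72/ 1615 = -0.04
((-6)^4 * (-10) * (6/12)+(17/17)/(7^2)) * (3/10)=-952557/490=-1943.99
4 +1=5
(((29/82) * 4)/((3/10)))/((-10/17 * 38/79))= -38947/2337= -16.67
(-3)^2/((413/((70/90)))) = 0.02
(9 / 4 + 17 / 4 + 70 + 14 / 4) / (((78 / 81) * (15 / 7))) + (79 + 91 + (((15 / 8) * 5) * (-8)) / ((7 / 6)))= 13148 / 91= 144.48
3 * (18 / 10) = 27 / 5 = 5.40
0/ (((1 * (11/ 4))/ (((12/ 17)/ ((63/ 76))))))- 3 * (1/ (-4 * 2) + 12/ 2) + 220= 1619/ 8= 202.38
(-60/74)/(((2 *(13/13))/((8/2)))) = -1.62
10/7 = 1.43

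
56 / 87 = 0.64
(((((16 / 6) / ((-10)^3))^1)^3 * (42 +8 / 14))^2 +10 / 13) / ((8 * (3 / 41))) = 27934284210228744391 / 21257308959960937500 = 1.31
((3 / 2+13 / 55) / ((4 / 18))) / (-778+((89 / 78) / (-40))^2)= -836671680 / 83306908069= -0.01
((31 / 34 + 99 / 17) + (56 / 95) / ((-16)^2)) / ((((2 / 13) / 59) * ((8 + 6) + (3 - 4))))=20543741 / 103360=198.76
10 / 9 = 1.11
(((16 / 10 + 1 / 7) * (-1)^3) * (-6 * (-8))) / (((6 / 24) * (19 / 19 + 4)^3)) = -11712 / 4375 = -2.68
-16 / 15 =-1.07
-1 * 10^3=-1000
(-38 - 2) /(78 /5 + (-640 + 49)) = 200 /2877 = 0.07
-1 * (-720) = 720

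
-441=-441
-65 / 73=-0.89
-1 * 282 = -282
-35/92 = -0.38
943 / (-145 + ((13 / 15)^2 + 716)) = 212175 / 128644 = 1.65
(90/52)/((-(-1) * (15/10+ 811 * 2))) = 45/42211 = 0.00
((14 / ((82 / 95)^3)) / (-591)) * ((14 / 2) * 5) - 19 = -3305712511 / 162929244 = -20.29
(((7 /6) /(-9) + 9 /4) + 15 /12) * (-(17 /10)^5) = -47.85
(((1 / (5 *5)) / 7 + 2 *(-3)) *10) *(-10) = 4196 / 7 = 599.43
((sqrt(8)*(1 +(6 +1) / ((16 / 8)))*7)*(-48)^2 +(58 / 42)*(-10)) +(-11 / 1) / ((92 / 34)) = -17267 / 966 +145152*sqrt(2) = 205258.05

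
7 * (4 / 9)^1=3.11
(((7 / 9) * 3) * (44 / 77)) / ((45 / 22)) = 88 / 135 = 0.65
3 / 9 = 1 / 3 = 0.33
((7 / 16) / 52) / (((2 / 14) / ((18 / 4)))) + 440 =732601 / 1664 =440.27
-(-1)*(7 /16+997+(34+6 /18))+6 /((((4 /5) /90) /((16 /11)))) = 1063175 /528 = 2013.59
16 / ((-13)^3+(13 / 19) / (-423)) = -64296 / 8828651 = -0.01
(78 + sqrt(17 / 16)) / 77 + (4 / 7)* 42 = 25.03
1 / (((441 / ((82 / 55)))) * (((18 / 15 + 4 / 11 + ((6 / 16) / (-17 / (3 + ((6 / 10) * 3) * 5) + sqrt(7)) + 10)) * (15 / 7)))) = 50456404 / 373115367765 - 7216 * sqrt(7) / 8291452617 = 0.00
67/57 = 1.18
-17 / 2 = -8.50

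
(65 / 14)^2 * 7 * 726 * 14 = 1533675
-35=-35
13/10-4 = -2.70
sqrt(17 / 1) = sqrt(17) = 4.12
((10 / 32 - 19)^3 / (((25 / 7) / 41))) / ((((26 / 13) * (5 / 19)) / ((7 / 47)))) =-1020345145729 / 48128000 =-21200.66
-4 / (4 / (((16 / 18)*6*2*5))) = -160 / 3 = -53.33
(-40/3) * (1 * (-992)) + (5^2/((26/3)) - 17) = 1030579/78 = 13212.55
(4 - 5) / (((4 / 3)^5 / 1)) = -243 / 1024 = -0.24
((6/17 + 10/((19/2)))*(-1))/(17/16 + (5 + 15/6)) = -7264/44251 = -0.16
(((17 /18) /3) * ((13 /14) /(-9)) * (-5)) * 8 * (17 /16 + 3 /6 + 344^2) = 153748.39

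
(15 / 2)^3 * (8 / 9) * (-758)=-284250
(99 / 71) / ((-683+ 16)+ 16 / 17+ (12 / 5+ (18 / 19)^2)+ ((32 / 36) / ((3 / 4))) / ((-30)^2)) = -3690945225 / 1754353240399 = -0.00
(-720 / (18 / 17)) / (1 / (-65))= 44200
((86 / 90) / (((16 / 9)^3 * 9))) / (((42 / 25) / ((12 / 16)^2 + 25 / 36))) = 0.01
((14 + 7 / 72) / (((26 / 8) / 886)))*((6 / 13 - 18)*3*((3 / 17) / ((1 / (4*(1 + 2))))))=-1230228720 / 2873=-428203.52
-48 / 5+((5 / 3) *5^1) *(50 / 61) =-2534 / 915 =-2.77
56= 56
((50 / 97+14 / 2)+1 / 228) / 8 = 166309 / 176928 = 0.94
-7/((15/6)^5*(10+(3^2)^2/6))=-448/146875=-0.00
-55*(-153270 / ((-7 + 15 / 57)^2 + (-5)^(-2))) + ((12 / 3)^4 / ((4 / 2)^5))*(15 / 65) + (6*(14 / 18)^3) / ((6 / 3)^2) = 185579.71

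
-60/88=-15/22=-0.68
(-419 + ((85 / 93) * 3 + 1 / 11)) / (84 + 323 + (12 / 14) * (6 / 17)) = -16887647 / 16527929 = -1.02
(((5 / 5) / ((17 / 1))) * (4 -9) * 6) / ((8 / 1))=-15 / 68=-0.22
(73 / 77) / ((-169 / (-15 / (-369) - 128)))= 1148947 / 1600599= 0.72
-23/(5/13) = -299/5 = -59.80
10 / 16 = 5 / 8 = 0.62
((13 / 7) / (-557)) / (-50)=13 / 194950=0.00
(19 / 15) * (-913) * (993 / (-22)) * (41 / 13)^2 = 877460147 / 1690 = 519207.19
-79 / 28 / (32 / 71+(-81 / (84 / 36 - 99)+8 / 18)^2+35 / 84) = -9552267225 / 8504180048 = -1.12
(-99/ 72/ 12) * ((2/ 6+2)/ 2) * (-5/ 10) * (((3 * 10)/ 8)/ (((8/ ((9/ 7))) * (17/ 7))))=0.02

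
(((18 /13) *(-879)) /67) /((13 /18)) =-284796 /11323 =-25.15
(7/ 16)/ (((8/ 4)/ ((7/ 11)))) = 0.14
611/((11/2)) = 1222/11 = 111.09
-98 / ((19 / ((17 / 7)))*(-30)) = 119 / 285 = 0.42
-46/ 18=-23/ 9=-2.56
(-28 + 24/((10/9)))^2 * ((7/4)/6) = 11.95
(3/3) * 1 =1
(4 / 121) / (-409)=-4 / 49489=-0.00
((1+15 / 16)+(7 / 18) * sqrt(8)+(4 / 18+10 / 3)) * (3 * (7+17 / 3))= 266 * sqrt(2) / 9+15029 / 72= 250.53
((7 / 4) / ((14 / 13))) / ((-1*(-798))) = 13 / 6384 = 0.00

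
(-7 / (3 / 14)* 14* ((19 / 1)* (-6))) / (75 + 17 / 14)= 729904 / 1067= 684.07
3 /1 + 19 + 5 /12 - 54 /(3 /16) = -3187 /12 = -265.58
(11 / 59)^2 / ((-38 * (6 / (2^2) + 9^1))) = -0.00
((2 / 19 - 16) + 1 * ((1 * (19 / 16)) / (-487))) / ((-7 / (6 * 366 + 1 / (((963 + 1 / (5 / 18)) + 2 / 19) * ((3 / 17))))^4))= 35040456029526582798078886426657452353905 / 663458630279647262091225264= 52814831898044.74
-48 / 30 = -8 / 5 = -1.60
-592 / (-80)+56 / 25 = 9.64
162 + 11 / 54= 8759 / 54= 162.20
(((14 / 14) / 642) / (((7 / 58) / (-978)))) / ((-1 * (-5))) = -9454 / 3745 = -2.52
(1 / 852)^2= 1 / 725904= 0.00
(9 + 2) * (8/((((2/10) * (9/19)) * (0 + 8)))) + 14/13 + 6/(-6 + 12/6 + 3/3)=13477/117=115.19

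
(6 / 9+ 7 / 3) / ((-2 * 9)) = -1 / 6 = -0.17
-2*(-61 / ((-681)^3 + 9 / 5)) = -305 / 789553098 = -0.00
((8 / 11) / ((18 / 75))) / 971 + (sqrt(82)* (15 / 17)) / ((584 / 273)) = 100 / 32043 + 4095* sqrt(82) / 9928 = 3.74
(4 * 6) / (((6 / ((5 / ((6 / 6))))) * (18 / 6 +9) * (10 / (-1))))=-1 / 6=-0.17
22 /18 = 11 /9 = 1.22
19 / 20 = 0.95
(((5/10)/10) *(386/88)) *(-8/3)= -193/330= -0.58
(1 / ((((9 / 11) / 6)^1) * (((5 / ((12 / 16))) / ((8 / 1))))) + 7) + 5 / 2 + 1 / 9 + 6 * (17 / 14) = 16189 / 630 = 25.70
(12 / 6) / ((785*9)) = 2 / 7065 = 0.00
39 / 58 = 0.67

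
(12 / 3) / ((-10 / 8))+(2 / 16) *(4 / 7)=-3.13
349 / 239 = 1.46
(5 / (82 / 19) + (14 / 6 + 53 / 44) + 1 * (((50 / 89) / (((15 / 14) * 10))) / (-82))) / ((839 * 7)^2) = 107705 / 791131180532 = 0.00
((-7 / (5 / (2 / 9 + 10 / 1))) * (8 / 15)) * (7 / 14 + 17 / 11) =-2576 / 165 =-15.61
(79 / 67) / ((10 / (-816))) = -96.21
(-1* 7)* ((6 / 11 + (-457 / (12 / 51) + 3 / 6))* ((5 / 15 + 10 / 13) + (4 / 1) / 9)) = 36072757 / 1716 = 21021.42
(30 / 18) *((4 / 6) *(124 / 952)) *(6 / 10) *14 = 62 / 51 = 1.22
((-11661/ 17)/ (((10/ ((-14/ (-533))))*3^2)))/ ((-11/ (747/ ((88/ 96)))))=6253884/ 421685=14.83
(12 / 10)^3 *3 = 648 / 125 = 5.18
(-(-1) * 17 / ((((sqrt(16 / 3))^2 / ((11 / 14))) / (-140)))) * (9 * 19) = -479655 / 8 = -59956.88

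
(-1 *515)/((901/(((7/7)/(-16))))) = 515/14416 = 0.04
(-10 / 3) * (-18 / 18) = 10 / 3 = 3.33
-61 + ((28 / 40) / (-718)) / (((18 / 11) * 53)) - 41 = -698671517 / 6849720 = -102.00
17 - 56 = -39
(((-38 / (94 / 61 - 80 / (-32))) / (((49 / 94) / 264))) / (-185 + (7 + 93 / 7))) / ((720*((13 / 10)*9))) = 4793624 / 1396630053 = 0.00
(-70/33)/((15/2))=-28/99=-0.28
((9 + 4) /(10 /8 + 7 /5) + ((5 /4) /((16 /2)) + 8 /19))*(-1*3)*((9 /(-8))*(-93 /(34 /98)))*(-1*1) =21738899637 /4382464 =4960.43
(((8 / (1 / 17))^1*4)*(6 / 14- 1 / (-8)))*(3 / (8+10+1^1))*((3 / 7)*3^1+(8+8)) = 821.92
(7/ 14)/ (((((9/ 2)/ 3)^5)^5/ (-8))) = -134217728/ 847288609443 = -0.00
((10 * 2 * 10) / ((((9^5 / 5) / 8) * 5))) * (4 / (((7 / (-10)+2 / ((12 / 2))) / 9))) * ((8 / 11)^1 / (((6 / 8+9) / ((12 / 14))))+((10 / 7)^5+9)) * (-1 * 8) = 6158382592000 / 19272872619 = 319.54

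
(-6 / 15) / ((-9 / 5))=2 / 9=0.22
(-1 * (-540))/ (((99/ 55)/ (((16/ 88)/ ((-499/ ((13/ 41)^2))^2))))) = 17136600/ 7739790462371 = 0.00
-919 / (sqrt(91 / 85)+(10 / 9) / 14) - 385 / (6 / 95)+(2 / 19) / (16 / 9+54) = -6920.74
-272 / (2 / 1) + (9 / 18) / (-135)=-36721 / 270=-136.00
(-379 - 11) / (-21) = 130 / 7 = 18.57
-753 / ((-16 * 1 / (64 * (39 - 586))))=-1647564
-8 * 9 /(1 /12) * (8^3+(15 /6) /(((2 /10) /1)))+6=-453162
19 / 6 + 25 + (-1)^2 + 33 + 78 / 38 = 64.22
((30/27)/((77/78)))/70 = 26/1617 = 0.02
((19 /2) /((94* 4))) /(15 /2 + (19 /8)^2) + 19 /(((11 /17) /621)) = 7928445077 /434797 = 18234.82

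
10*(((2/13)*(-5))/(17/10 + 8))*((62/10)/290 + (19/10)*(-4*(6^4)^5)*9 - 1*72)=7252355881708921280980/36569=198319775813090904.34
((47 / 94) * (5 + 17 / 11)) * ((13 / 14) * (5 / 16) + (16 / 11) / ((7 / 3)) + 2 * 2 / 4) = 42435 / 6776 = 6.26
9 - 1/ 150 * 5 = 269/ 30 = 8.97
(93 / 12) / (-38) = -0.20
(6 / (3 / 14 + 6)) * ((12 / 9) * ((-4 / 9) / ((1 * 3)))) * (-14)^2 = -87808 / 2349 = -37.38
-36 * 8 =-288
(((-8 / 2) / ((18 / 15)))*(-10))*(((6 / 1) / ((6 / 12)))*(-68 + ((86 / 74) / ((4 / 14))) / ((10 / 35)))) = -795700 / 37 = -21505.41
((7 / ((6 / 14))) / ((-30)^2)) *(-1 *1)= -49 / 2700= -0.02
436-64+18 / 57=7074 / 19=372.32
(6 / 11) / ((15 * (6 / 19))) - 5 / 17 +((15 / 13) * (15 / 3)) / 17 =5849 / 36465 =0.16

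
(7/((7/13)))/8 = 13/8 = 1.62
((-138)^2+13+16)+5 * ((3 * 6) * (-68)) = 12953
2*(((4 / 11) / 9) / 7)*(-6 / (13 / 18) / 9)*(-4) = 0.04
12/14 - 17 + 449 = 3030/7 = 432.86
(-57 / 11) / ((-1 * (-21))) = -19 / 77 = -0.25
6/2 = 3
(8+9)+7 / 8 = 17.88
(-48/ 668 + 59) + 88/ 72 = 90406/ 1503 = 60.15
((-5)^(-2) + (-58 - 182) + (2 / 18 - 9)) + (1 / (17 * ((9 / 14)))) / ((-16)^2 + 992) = -593952353 / 2386800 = -248.85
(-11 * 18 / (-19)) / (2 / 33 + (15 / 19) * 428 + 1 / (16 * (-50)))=5227200 / 169517773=0.03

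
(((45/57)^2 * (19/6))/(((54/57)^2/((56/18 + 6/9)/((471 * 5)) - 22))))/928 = -2768395/53106192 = -0.05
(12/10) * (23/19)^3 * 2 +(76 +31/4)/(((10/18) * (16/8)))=21847917/274360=79.63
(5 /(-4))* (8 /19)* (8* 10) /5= -8.42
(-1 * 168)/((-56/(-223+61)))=-486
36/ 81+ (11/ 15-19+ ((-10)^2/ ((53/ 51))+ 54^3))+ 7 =375755329/ 2385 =157549.40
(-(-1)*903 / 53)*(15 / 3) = 4515 / 53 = 85.19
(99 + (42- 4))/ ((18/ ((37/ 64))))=5069/ 1152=4.40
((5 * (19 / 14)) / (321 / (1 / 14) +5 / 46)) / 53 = 2185 / 76696459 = 0.00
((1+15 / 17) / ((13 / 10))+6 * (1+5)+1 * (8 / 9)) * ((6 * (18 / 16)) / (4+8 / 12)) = 171567 / 3094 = 55.45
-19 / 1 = -19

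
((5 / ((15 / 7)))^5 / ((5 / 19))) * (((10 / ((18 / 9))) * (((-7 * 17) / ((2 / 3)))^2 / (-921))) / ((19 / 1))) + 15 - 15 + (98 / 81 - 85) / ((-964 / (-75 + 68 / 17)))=-9584480441 / 3995298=-2398.94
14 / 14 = 1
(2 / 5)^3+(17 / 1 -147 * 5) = -89742 / 125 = -717.94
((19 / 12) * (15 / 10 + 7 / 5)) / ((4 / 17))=9367 / 480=19.51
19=19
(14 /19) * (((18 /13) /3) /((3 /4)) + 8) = 1568 /247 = 6.35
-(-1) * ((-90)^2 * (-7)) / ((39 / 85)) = -1606500 / 13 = -123576.92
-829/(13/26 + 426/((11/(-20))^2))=-200618/340921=-0.59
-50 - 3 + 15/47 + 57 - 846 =-39559/47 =-841.68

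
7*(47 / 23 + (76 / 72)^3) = 3023027 / 134136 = 22.54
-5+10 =5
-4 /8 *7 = -7 /2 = -3.50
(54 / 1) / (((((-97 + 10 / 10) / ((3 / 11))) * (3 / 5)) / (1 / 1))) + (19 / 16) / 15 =-233 / 1320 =-0.18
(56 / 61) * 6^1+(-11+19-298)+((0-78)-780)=-69692 / 61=-1142.49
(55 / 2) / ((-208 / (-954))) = 26235 / 208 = 126.13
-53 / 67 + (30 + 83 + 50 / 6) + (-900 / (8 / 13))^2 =1719777541 / 804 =2139026.79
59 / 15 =3.93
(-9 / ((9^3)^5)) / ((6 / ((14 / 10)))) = -7 / 686303773648830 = -0.00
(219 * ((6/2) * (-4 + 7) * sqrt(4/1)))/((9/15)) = 6570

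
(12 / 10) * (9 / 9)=6 / 5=1.20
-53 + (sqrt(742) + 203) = 177.24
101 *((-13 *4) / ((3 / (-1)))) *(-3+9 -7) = -5252 / 3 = -1750.67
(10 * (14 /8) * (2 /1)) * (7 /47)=245 /47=5.21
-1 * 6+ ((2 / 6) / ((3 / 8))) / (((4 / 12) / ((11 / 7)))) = -38 / 21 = -1.81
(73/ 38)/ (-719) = -73/ 27322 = -0.00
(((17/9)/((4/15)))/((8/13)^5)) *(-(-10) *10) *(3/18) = 788997625/589824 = 1337.68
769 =769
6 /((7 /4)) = 24 /7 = 3.43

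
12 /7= 1.71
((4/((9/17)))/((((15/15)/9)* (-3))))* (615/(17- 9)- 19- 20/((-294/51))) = -408799/294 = -1390.47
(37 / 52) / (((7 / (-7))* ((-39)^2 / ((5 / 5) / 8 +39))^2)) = -3624853 / 7699131648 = -0.00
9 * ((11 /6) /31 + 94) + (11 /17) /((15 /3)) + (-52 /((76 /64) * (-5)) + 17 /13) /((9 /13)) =776088371 /901170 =861.20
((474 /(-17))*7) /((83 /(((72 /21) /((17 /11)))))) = -125136 /23987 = -5.22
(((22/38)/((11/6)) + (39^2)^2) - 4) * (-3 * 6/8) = -395597781/76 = -5205233.96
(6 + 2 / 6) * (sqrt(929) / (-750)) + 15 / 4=15 / 4 - 19 * sqrt(929) / 2250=3.49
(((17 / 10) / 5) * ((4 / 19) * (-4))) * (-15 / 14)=0.31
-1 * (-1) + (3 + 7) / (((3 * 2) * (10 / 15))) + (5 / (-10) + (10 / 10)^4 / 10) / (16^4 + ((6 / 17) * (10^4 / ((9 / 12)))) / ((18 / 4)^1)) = 3.50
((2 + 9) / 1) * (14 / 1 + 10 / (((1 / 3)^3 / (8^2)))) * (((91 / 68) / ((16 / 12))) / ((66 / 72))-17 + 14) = -12321975 / 34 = -362411.03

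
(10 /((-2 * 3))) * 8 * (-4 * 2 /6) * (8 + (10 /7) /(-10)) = 139.68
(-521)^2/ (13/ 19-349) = -5157379/ 6618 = -779.30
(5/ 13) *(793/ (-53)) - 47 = -2796/ 53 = -52.75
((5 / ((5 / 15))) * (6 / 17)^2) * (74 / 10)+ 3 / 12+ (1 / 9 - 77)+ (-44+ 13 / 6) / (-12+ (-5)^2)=-8930669 / 135252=-66.03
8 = 8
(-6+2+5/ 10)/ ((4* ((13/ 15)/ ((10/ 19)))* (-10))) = 105/ 1976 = 0.05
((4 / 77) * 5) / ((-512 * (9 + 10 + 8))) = -5 / 266112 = -0.00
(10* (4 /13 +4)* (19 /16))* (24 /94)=13.06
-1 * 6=-6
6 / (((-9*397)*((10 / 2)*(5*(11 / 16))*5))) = -32 / 1637625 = -0.00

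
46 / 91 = 0.51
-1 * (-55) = 55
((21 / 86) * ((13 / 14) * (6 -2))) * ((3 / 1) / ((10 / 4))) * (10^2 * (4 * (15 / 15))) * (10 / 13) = 14400 / 43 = 334.88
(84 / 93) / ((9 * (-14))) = -2 / 279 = -0.01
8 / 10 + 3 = 19 / 5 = 3.80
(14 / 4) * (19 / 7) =19 / 2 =9.50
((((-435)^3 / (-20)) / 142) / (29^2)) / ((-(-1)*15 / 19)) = 24795 / 568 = 43.65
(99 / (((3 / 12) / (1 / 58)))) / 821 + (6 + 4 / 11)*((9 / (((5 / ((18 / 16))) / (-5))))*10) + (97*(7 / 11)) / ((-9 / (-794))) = 22634707897 / 4714182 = 4801.41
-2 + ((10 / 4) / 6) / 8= -1.95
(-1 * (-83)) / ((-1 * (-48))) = 83 / 48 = 1.73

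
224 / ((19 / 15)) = 3360 / 19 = 176.84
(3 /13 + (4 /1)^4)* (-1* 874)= -2911294 /13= -223945.69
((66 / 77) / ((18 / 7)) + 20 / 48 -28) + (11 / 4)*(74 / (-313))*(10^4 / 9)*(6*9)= -48874117 / 1252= -39036.83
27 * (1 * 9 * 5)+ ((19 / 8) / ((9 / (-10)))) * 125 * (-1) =55615 / 36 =1544.86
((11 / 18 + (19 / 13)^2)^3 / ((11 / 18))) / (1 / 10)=2918241376465 / 8601373638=339.28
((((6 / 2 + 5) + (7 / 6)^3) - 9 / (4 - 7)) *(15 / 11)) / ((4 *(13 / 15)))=67975 / 13728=4.95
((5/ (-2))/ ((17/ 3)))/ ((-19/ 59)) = 1.37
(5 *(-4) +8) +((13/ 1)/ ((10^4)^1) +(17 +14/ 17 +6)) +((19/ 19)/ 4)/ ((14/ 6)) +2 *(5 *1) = 21.93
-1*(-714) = 714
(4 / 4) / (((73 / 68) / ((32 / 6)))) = 1088 / 219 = 4.97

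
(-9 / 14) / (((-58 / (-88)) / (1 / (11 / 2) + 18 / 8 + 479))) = -190647 / 406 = -469.57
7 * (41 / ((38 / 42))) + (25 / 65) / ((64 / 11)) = 5015509 / 15808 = 317.28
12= 12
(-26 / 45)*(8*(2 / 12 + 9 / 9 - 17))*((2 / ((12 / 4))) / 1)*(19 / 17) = 75088 / 1377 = 54.53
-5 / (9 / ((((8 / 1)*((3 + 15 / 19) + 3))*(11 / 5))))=-3784 / 57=-66.39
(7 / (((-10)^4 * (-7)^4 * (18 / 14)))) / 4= 1 / 17640000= 0.00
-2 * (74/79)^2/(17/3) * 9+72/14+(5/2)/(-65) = 44745985/19309654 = 2.32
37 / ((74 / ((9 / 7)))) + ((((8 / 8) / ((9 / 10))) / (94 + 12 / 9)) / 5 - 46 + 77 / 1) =190061 / 6006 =31.65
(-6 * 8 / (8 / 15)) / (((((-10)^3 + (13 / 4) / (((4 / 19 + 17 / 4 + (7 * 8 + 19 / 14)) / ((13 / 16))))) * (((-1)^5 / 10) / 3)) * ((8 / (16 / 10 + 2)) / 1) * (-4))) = 53276940 / 175389841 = 0.30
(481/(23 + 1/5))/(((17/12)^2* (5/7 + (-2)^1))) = -67340/8381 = -8.03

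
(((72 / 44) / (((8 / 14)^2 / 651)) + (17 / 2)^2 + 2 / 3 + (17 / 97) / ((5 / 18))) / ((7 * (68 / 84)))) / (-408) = -427134439 / 296028480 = -1.44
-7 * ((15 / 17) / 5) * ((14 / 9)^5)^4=-585677787976993610924032 / 68893437601322596539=-8501.21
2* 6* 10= 120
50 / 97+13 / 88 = 5661 / 8536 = 0.66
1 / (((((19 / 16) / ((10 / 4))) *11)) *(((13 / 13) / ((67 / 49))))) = 2680 / 10241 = 0.26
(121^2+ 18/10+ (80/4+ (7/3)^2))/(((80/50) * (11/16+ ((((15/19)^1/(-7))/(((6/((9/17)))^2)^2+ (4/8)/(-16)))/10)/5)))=37541110682822530/2815279885413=13334.77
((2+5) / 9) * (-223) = -1561 / 9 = -173.44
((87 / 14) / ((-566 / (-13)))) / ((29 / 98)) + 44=44.48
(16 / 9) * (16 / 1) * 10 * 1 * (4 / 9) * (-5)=-51200 / 81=-632.10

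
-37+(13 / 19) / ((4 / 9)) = -35.46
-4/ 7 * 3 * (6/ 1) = -72/ 7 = -10.29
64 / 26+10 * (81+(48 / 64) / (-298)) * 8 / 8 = 6294757 / 7748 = 812.44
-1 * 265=-265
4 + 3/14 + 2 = 87/14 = 6.21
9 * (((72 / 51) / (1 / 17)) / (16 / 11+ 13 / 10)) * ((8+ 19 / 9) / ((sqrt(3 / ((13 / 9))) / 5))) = 2750.82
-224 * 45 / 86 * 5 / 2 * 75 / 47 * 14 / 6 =-2205000 / 2021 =-1091.04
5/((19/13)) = 65/19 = 3.42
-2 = -2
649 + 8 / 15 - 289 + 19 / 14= 75997 / 210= 361.89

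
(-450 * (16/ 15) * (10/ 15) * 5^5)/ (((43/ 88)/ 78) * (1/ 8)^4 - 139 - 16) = 28114944000000/ 4357816277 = 6451.61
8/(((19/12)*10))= 48/95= 0.51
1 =1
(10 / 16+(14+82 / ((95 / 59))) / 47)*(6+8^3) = 18562271 / 17860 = 1039.32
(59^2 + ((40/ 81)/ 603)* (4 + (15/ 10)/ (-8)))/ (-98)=-340045271/ 9573228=-35.52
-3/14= -0.21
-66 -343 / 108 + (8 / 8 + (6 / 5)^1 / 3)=-36599 / 540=-67.78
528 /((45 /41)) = 7216 /15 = 481.07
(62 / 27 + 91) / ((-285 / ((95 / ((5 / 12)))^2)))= -765776 / 45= -17017.24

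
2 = 2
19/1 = 19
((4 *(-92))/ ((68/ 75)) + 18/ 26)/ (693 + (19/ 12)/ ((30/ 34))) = -16118460/ 27638923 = -0.58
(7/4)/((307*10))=7/12280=0.00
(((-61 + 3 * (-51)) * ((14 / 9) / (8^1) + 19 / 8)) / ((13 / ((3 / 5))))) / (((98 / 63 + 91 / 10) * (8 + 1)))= -19795 / 74802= -0.26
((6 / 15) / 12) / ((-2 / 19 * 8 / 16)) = -19 / 30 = -0.63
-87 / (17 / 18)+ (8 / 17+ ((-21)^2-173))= 2998 / 17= 176.35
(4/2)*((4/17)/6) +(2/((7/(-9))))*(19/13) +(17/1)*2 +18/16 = 1167497/37128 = 31.45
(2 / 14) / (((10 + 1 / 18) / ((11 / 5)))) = 198 / 6335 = 0.03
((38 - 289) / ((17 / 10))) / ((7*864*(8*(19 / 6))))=-1255 / 1302336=-0.00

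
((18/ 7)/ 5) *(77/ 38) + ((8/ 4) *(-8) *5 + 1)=-7406/ 95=-77.96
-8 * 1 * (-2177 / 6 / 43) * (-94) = -818552 / 129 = -6345.36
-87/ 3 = -29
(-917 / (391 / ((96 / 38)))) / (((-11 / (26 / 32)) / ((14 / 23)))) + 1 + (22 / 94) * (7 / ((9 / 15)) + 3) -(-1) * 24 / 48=2755628291 / 530029434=5.20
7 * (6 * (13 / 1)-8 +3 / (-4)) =1939 / 4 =484.75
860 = 860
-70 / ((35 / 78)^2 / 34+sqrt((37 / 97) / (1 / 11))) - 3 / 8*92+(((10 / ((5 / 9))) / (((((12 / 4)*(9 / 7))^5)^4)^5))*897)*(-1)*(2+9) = -6074958176140572193638375622320942390940505321632797116981285084343693113563838134892347876991306442536437302973449182802967359723067490982978441976224425981 / 176591449573794578685282620315484151993088060481030783238333979131597103959677571525799649511398817411610906460614314621218722618122509969277495877638581402 - 2995258331520*sqrt(39479) / 17415142166927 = -68.57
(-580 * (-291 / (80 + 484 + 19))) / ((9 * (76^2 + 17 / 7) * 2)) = 2030 / 729333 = 0.00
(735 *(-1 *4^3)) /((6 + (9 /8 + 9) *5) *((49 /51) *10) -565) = 213248 /95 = 2244.72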